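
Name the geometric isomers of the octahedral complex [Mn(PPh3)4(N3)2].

In an octahedral complex each vertex has one trans partner and four cis neighbours.
There are 2 geometric isomers: N3 trans; N3 cis.

cis and trans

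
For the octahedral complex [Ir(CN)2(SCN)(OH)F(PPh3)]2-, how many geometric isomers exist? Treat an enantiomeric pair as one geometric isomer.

9

The six octahedral sites form three mutually perpendicular trans pairs.
Placing the ligands in turn and identifying arrangements related by rotation or reflection leaves 9 distinct geometric isomers.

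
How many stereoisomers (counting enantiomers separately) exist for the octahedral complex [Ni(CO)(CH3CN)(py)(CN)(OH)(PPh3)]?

In an octahedral complex each vertex has one trans partner and four cis neighbours.
Systematic enumeration (placing each ligand type in turn and discarding arrangements equivalent by rotation or reflection) gives 15 geometric isomers.
Of these, 15 lack any improper symmetry element and so occur as enantiomeric pairs, giving 15 + 15 = 30 stereoisomers in total.

30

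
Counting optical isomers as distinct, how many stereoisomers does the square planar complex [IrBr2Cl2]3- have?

In a square planar complex each vertex has one trans partner and two cis neighbours.
Working through the distinct placements yields 2 geometric isomers: Br cis; Br trans.
Each arrangement has an internal mirror plane or centre of symmetry, so none is chiral.

2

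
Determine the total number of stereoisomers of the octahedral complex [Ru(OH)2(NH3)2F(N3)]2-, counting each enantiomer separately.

8

In an octahedral complex each vertex has one trans partner and four cis neighbours.
The distinct arrangements are (6 in all): OH trans, NH3 trans; OH cis, NH3 cis (3 arrangements, 2 chiral); OH trans, NH3 cis; OH cis, NH3 trans.
Of these, 2 lack any improper symmetry element and so occur as enantiomeric pairs, giving 6 + 2 = 8 stereoisomers in total.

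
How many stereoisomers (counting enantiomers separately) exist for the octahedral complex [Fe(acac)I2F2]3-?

Each acac is bidentate and must span two cis positions.
There are 3 geometric isomers: I cis, F trans; I cis, F cis (chiral); I trans, F cis.
One of these lacks any improper symmetry element and so occurs as an enantiomeric pair, giving 3 + 1 = 4 stereoisomers in total.

4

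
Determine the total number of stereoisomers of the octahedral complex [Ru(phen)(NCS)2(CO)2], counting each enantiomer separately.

4

Each phen is bidentate and must span two cis positions.
Systematic placement gives 3 geometric isomers: NCS cis, CO trans; NCS cis, CO cis (chiral); NCS trans, CO cis.
One of these lacks any improper symmetry element and so occurs as an enantiomeric pair, giving 3 + 1 = 4 stereoisomers in total.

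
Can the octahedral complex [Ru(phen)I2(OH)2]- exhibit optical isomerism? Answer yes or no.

yes

In an octahedral complex each vertex has one trans partner and four cis neighbours.
Each phen is bidentate and must span two cis positions.
The distinct arrangements are (3 in all): I trans, OH cis; I cis, OH cis (chiral); I cis, OH trans.
One of these lacks any improper symmetry element and so occurs as an enantiomeric pair, giving 3 + 1 = 4 stereoisomers in total.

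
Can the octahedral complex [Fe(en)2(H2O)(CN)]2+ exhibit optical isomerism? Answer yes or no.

yes

Each en is bidentate and must span two cis positions.
There are 2 geometric isomers: H2O and CN mutually trans; H2O and CN mutually cis (chiral).
One of these lacks any improper symmetry element and so occurs as an enantiomeric pair, giving 2 + 1 = 3 stereoisomers in total.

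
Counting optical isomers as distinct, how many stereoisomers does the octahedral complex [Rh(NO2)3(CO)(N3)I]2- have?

5

In an octahedral complex each vertex has one trans partner and four cis neighbours.
Systematic placement gives 4 geometric isomers: NO2 mer (3 arrangements); NO2 fac (chiral).
One of these lacks any improper symmetry element and so occurs as an enantiomeric pair, giving 4 + 1 = 5 stereoisomers in total.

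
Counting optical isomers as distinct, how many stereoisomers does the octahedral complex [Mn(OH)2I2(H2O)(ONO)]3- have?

8

Systematic placement gives 6 geometric isomers: OH cis, I cis (3 arrangements, 2 chiral); OH trans, I cis; OH cis, I trans; OH trans, I trans.
Of these, 2 lack any improper symmetry element and so occur as enantiomeric pairs, giving 6 + 2 = 8 stereoisomers in total.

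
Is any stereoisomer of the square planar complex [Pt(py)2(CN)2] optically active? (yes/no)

In a square planar complex each vertex has one trans partner and two cis neighbours.
There are 2 geometric isomers: py cis; py trans.
Each arrangement has an internal mirror plane or centre of symmetry, so none is chiral.

no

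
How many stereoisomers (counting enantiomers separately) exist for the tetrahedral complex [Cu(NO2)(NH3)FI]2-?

2

All four vertices of a tetrahedron are equivalent and mutually adjacent, so cis/trans isomerism cannot arise.
Only one geometric arrangement is possible; it has no improper symmetry element, so it exists as a pair of enantiomers (2 stereoisomers).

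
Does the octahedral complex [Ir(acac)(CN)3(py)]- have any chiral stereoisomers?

An octahedron has six vertices in three trans pairs; every non-trans pair is cis.
Each acac is bidentate and must span two cis positions.
Systematic placement gives 2 geometric isomers: CN mer; CN fac.
Each arrangement has an internal mirror plane or centre of symmetry, so none is chiral.

no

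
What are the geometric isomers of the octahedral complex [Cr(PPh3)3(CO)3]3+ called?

fac and mer

In an octahedral complex each vertex has one trans partner and four cis neighbours.
The distinct arrangements are (2 in all): PPh3 mer; PPh3 fac.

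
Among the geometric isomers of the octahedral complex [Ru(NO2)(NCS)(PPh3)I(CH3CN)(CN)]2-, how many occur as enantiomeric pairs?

The six octahedral sites form three mutually perpendicular trans pairs.
Systematic enumeration (placing each ligand type in turn and discarding arrangements equivalent by rotation or reflection) gives 15 geometric isomers.
Of these, 15 lack any improper symmetry element and so occur as enantiomeric pairs, giving 15 + 15 = 30 stereoisomers in total.

15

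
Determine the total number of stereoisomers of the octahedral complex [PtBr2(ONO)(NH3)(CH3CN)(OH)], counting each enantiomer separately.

15

The six octahedral sites form three mutually perpendicular trans pairs.
Exhaustive case analysis gives 9 geometric isomers.
Of these, 6 lack any improper symmetry element and so occur as enantiomeric pairs, giving 9 + 6 = 15 stereoisomers in total.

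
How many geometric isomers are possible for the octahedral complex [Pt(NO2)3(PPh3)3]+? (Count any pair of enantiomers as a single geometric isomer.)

An octahedron has six vertices in three trans pairs; every non-trans pair is cis.
Systematic placement gives 2 geometric isomers: NO2 mer; NO2 fac.

2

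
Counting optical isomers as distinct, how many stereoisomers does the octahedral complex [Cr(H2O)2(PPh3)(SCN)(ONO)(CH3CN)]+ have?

In an octahedral complex each vertex has one trans partner and four cis neighbours.
Placing the ligands in turn and identifying arrangements related by rotation or reflection leaves 9 distinct geometric isomers.
Of these, 6 lack any improper symmetry element and so occur as enantiomeric pairs, giving 9 + 6 = 15 stereoisomers in total.

15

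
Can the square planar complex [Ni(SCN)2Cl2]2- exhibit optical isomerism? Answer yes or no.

no

In a square planar complex each vertex has one trans partner and two cis neighbours.
There are 2 geometric isomers: SCN cis; SCN trans.
Each arrangement has an internal mirror plane or centre of symmetry, so none is chiral.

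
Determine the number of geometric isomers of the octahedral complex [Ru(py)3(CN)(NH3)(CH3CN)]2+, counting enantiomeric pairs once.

In an octahedral complex each vertex has one trans partner and four cis neighbours.
The distinct arrangements are (4 in all): py mer (3 arrangements); py fac (chiral).

4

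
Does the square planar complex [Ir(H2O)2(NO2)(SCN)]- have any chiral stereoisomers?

no

A square has two trans pairs of vertices; adjacent vertices are cis.
There are 2 geometric isomers: H2O cis; H2O trans.
Each arrangement has an internal mirror plane or centre of symmetry, so none is chiral.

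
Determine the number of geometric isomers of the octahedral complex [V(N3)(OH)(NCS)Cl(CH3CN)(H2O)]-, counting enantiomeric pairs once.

15

Systematic enumeration (placing each ligand type in turn and discarding arrangements equivalent by rotation or reflection) gives 15 geometric isomers.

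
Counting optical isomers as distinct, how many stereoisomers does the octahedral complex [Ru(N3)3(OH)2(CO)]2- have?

3

There are 3 geometric isomers: N3 mer, OH trans; N3 fac, OH cis; N3 mer, OH cis.
Each arrangement has an internal mirror plane or centre of symmetry, so none is chiral.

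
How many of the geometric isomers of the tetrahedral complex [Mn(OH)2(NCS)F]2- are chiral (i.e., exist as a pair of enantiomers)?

In a tetrahedral complex all four positions are equivalent and every pair of ligands is adjacent — there is no cis/trans distinction.
Only one geometric arrangement is possible.

0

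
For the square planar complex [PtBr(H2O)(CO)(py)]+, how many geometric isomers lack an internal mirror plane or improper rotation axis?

Working through the distinct placements yields 3 geometric isomers: (Br/H2O trans, CO/py trans); (Br/py trans, CO/H2O trans); (Br/CO trans, H2O/py trans).
Each arrangement has an internal mirror plane or centre of symmetry, so none is chiral.

0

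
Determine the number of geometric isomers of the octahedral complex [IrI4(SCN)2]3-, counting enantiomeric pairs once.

An octahedron has six vertices in three trans pairs; every non-trans pair is cis.
Working through the distinct placements yields 2 geometric isomers: SCN trans; SCN cis.

2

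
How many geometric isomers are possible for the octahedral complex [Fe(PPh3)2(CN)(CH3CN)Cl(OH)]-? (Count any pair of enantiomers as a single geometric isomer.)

9

An octahedron has six vertices in three trans pairs; every non-trans pair is cis.
Systematic enumeration (placing each ligand type in turn and discarding arrangements equivalent by rotation or reflection) gives 9 geometric isomers.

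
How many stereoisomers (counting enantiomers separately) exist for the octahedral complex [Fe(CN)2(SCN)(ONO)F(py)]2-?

15

The six octahedral sites form three mutually perpendicular trans pairs.
Systematic enumeration (placing each ligand type in turn and discarding arrangements equivalent by rotation or reflection) gives 9 geometric isomers.
Of these, 6 lack any improper symmetry element and so occur as enantiomeric pairs, giving 9 + 6 = 15 stereoisomers in total.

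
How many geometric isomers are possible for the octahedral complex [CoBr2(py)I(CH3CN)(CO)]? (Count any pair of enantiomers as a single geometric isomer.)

Exhaustive case analysis gives 9 geometric isomers.

9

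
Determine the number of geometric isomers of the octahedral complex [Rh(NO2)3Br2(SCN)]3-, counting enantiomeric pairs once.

3

An octahedron has six vertices in three trans pairs; every non-trans pair is cis.
Working through the distinct placements yields 3 geometric isomers: NO2 mer, Br trans; NO2 fac, Br cis; NO2 mer, Br cis.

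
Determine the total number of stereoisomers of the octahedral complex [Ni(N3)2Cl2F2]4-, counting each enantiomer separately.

An octahedron has six vertices in three trans pairs; every non-trans pair is cis.
Systematic placement gives 5 geometric isomers: N3 trans, Cl trans, F trans; N3 cis, Cl trans, F cis; N3 trans, Cl cis, F cis; N3 cis, Cl cis, F cis (chiral); N3 cis, Cl cis, F trans.
One of these lacks any improper symmetry element and so occurs as an enantiomeric pair, giving 5 + 1 = 6 stereoisomers in total.

6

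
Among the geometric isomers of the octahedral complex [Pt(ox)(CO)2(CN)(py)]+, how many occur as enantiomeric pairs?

An octahedron has six vertices in three trans pairs; every non-trans pair is cis.
Each ox is bidentate and must span two cis positions.
The distinct arrangements are (4 in all): CO cis (3 arrangements, 2 chiral); CO trans.
Of these, 2 lack any improper symmetry element and so occur as enantiomeric pairs, giving 4 + 2 = 6 stereoisomers in total.

2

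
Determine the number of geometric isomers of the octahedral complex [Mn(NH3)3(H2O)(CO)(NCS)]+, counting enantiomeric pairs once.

4

The six octahedral sites form three mutually perpendicular trans pairs.
There are 4 geometric isomers: NH3 mer (3 arrangements); NH3 fac (chiral).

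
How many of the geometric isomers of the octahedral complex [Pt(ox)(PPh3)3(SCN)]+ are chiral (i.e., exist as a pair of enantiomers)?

0

Each ox is bidentate and must span two cis positions.
Systematic placement gives 2 geometric isomers: PPh3 mer; PPh3 fac.
Each arrangement has an internal mirror plane or centre of symmetry, so none is chiral.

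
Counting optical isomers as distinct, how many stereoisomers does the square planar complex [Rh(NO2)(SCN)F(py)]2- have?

3

A square has two trans pairs of vertices; adjacent vertices are cis.
The distinct arrangements are (3 in all): (F/SCN trans, NO2/py trans); (F/py trans, NO2/SCN trans); (F/NO2 trans, SCN/py trans).
Each arrangement has an internal mirror plane or centre of symmetry, so none is chiral.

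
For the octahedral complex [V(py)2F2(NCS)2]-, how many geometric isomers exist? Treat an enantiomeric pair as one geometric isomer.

5

In an octahedral complex each vertex has one trans partner and four cis neighbours.
The distinct arrangements are (5 in all): py trans, F trans, NCS trans; py cis, F trans, NCS cis; py trans, F cis, NCS cis; py cis, F cis, NCS cis (chiral); py cis, F cis, NCS trans.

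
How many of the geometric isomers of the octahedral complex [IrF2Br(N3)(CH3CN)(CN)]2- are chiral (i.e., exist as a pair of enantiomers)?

In an octahedral complex each vertex has one trans partner and four cis neighbours.
Exhaustive case analysis gives 9 geometric isomers.
Of these, 6 lack any improper symmetry element and so occur as enantiomeric pairs, giving 9 + 6 = 15 stereoisomers in total.

6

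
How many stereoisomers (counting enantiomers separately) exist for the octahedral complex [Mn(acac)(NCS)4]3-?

1

An octahedron has six vertices in three trans pairs; every non-trans pair is cis.
Each acac is bidentate and must span two cis positions.
Only one geometric arrangement is possible.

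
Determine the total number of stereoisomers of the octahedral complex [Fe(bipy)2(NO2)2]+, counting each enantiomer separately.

Each bipy is bidentate and must span two cis positions.
The distinct arrangements are (2 in all): NO2 trans; NO2 cis (chiral).
One of these lacks any improper symmetry element and so occurs as an enantiomeric pair, giving 2 + 1 = 3 stereoisomers in total.

3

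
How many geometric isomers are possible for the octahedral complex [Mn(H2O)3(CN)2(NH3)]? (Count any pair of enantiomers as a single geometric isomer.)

3

The six octahedral sites form three mutually perpendicular trans pairs.
There are 3 geometric isomers: H2O mer, CN trans; H2O fac, CN cis; H2O mer, CN cis.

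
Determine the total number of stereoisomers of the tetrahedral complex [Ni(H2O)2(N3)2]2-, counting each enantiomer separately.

All four vertices of a tetrahedron are equivalent and mutually adjacent, so cis/trans isomerism cannot arise.
Only one geometric arrangement is possible.

1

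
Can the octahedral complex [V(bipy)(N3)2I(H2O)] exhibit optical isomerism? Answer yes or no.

yes

The six octahedral sites form three mutually perpendicular trans pairs.
Each bipy is bidentate and must span two cis positions.
Working through the distinct placements yields 4 geometric isomers: N3 cis (3 arrangements, 2 chiral); N3 trans.
Of these, 2 lack any improper symmetry element and so occur as enantiomeric pairs, giving 4 + 2 = 6 stereoisomers in total.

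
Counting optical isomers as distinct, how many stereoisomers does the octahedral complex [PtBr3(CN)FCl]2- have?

Systematic placement gives 4 geometric isomers: Br mer (3 arrangements); Br fac (chiral).
One of these lacks any improper symmetry element and so occurs as an enantiomeric pair, giving 4 + 1 = 5 stereoisomers in total.

5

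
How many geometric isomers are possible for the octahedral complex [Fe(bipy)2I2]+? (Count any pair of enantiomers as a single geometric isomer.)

In an octahedral complex each vertex has one trans partner and four cis neighbours.
Each bipy is bidentate and must span two cis positions.
Systematic placement gives 2 geometric isomers: I trans; I cis (chiral).

2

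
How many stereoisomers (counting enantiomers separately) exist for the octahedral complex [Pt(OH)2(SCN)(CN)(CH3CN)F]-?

Placing the ligands in turn and identifying arrangements related by rotation or reflection leaves 9 distinct geometric isomers.
Of these, 6 lack any improper symmetry element and so occur as enantiomeric pairs, giving 9 + 6 = 15 stereoisomers in total.

15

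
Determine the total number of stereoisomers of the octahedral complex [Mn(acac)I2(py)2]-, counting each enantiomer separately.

In an octahedral complex each vertex has one trans partner and four cis neighbours.
Each acac is bidentate and must span two cis positions.
The distinct arrangements are (3 in all): I trans, py cis; I cis, py trans; I cis, py cis (chiral).
One of these lacks any improper symmetry element and so occurs as an enantiomeric pair, giving 3 + 1 = 4 stereoisomers in total.

4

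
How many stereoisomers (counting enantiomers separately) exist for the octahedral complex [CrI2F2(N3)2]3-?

An octahedron has six vertices in three trans pairs; every non-trans pair is cis.
There are 5 geometric isomers: I trans, F trans, N3 trans; I cis, F trans, N3 cis; I cis, F cis, N3 trans; I cis, F cis, N3 cis (chiral); I trans, F cis, N3 cis.
One of these lacks any improper symmetry element and so occurs as an enantiomeric pair, giving 5 + 1 = 6 stereoisomers in total.

6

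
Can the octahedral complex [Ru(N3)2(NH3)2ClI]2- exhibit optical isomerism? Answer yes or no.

An octahedron has six vertices in three trans pairs; every non-trans pair is cis.
Working through the distinct placements yields 6 geometric isomers: N3 trans, NH3 trans; N3 cis, NH3 cis (3 arrangements, 2 chiral); N3 cis, NH3 trans; N3 trans, NH3 cis.
Of these, 2 lack any improper symmetry element and so occur as enantiomeric pairs, giving 6 + 2 = 8 stereoisomers in total.

yes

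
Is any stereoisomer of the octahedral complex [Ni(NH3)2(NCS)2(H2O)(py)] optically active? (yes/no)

yes

An octahedron has six vertices in three trans pairs; every non-trans pair is cis.
There are 6 geometric isomers: NH3 cis, NCS cis (3 arrangements, 2 chiral); NH3 trans, NCS cis; NH3 cis, NCS trans; NH3 trans, NCS trans.
Of these, 2 lack any improper symmetry element and so occur as enantiomeric pairs, giving 6 + 2 = 8 stereoisomers in total.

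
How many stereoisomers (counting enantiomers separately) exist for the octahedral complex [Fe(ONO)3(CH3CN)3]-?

2

An octahedron has six vertices in three trans pairs; every non-trans pair is cis.
Working through the distinct placements yields 2 geometric isomers: ONO mer; ONO fac.
Each arrangement has an internal mirror plane or centre of symmetry, so none is chiral.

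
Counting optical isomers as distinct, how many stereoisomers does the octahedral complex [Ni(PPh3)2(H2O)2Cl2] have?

The six octahedral sites form three mutually perpendicular trans pairs.
Working through the distinct placements yields 5 geometric isomers: PPh3 trans, H2O trans, Cl trans; PPh3 cis, H2O cis, Cl trans; PPh3 trans, H2O cis, Cl cis; PPh3 cis, H2O cis, Cl cis (chiral); PPh3 cis, H2O trans, Cl cis.
One of these lacks any improper symmetry element and so occurs as an enantiomeric pair, giving 5 + 1 = 6 stereoisomers in total.

6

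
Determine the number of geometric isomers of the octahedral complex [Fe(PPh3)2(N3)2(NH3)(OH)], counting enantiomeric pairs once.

The six octahedral sites form three mutually perpendicular trans pairs.
Working through the distinct placements yields 6 geometric isomers: PPh3 trans, N3 trans; PPh3 cis, N3 trans; PPh3 trans, N3 cis; PPh3 cis, N3 cis (3 arrangements, 2 chiral).

6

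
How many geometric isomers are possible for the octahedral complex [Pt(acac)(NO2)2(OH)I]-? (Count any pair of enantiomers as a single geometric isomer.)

The six octahedral sites form three mutually perpendicular trans pairs.
Each acac is bidentate and must span two cis positions.
Systematic placement gives 4 geometric isomers: NO2 cis (3 arrangements, 2 chiral); NO2 trans.

4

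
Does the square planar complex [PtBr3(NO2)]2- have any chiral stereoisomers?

In a square planar complex each vertex has one trans partner and two cis neighbours.
Only one geometric arrangement is possible.

no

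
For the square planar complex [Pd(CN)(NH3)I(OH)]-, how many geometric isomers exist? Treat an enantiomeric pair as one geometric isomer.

3

Systematic placement gives 3 geometric isomers: (CN/NH3 trans, I/OH trans); (CN/OH trans, I/NH3 trans); (CN/I trans, NH3/OH trans).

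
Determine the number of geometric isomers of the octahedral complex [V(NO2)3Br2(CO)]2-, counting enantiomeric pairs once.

The six octahedral sites form three mutually perpendicular trans pairs.
The distinct arrangements are (3 in all): NO2 mer, Br trans; NO2 mer, Br cis; NO2 fac, Br cis.

3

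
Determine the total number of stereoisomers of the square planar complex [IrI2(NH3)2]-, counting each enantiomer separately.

A square has two trans pairs of vertices; adjacent vertices are cis.
There are 2 geometric isomers: I cis; I trans.
Each arrangement has an internal mirror plane or centre of symmetry, so none is chiral.

2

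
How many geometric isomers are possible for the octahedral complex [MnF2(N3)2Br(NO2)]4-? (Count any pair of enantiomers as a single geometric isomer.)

The six octahedral sites form three mutually perpendicular trans pairs.
The distinct arrangements are (6 in all): F cis, N3 cis (3 arrangements, 2 chiral); F cis, N3 trans; F trans, N3 cis; F trans, N3 trans.

6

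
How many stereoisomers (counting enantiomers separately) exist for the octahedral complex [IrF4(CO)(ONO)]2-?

In an octahedral complex each vertex has one trans partner and four cis neighbours.
Working through the distinct placements yields 2 geometric isomers: CO and ONO mutually cis; CO and ONO mutually trans.
Each arrangement has an internal mirror plane or centre of symmetry, so none is chiral.

2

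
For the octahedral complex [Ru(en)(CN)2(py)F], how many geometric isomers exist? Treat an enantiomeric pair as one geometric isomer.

4

An octahedron has six vertices in three trans pairs; every non-trans pair is cis.
Each en is bidentate and must span two cis positions.
Working through the distinct placements yields 4 geometric isomers: CN trans; CN cis (3 arrangements, 2 chiral).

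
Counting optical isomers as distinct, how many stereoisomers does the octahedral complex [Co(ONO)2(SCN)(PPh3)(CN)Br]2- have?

An octahedron has six vertices in three trans pairs; every non-trans pair is cis.
Systematic enumeration (placing each ligand type in turn and discarding arrangements equivalent by rotation or reflection) gives 9 geometric isomers.
Of these, 6 lack any improper symmetry element and so occur as enantiomeric pairs, giving 9 + 6 = 15 stereoisomers in total.

15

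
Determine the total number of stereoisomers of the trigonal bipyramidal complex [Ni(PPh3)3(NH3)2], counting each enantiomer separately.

3

A trigonal bipyramid has two axial and three equatorial sites, which are chemically inequivalent.
There are 3 geometric isomers: NH3 both axial; NH3 one axial, one equatorial; NH3 both equatorial.
Each arrangement has an internal mirror plane or centre of symmetry, so none is chiral.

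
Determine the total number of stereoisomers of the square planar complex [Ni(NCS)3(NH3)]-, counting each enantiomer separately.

1

Only one geometric arrangement is possible.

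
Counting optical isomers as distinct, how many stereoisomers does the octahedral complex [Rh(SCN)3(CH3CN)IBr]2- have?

5

An octahedron has six vertices in three trans pairs; every non-trans pair is cis.
Working through the distinct placements yields 4 geometric isomers: SCN mer (3 arrangements); SCN fac (chiral).
One of these lacks any improper symmetry element and so occurs as an enantiomeric pair, giving 4 + 1 = 5 stereoisomers in total.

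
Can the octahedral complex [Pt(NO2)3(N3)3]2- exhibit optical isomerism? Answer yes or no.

In an octahedral complex each vertex has one trans partner and four cis neighbours.
Working through the distinct placements yields 2 geometric isomers: NO2 mer; NO2 fac.
Each arrangement has an internal mirror plane or centre of symmetry, so none is chiral.

no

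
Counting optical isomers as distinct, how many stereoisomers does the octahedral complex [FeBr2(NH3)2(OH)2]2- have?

The six octahedral sites form three mutually perpendicular trans pairs.
Systematic placement gives 5 geometric isomers: Br trans, NH3 trans, OH trans; Br trans, NH3 cis, OH cis; Br cis, NH3 cis, OH trans; Br cis, NH3 cis, OH cis (chiral); Br cis, NH3 trans, OH cis.
One of these lacks any improper symmetry element and so occurs as an enantiomeric pair, giving 5 + 1 = 6 stereoisomers in total.

6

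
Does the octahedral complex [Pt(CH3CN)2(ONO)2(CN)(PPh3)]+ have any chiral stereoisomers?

yes

The six octahedral sites form three mutually perpendicular trans pairs.
Systematic placement gives 6 geometric isomers: CH3CN trans, ONO cis; CH3CN trans, ONO trans; CH3CN cis, ONO cis (3 arrangements, 2 chiral); CH3CN cis, ONO trans.
Of these, 2 lack any improper symmetry element and so occur as enantiomeric pairs, giving 6 + 2 = 8 stereoisomers in total.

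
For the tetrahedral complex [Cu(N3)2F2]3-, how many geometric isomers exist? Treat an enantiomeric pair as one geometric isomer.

All four vertices of a tetrahedron are equivalent and mutually adjacent, so cis/trans isomerism cannot arise.
Only one geometric arrangement is possible.

1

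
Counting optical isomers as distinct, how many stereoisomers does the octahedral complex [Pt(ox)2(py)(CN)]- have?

The six octahedral sites form three mutually perpendicular trans pairs.
Each ox is bidentate and must span two cis positions.
Systematic placement gives 2 geometric isomers: py and CN mutually cis (chiral); py and CN mutually trans.
One of these lacks any improper symmetry element and so occurs as an enantiomeric pair, giving 2 + 1 = 3 stereoisomers in total.

3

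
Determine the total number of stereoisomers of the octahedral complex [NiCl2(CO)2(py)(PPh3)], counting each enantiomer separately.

There are 6 geometric isomers: Cl trans, CO trans; Cl cis, CO trans; Cl cis, CO cis (3 arrangements, 2 chiral); Cl trans, CO cis.
Of these, 2 lack any improper symmetry element and so occur as enantiomeric pairs, giving 6 + 2 = 8 stereoisomers in total.

8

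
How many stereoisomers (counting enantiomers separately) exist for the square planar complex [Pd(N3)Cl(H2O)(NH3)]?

In a square planar complex each vertex has one trans partner and two cis neighbours.
The distinct arrangements are (3 in all): (Cl/N3 trans, H2O/NH3 trans); (Cl/NH3 trans, H2O/N3 trans); (Cl/H2O trans, N3/NH3 trans).
Each arrangement has an internal mirror plane or centre of symmetry, so none is chiral.

3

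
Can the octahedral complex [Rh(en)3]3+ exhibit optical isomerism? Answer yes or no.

The six octahedral sites form three mutually perpendicular trans pairs.
Each en is bidentate and must span two cis positions.
Only one geometric arrangement is possible; it has no improper symmetry element, so it exists as a pair of enantiomers (2 stereoisomers).

yes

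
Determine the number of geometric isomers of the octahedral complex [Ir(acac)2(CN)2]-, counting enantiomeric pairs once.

2

Each acac is bidentate and must span two cis positions.
Systematic placement gives 2 geometric isomers: CN trans; CN cis (chiral).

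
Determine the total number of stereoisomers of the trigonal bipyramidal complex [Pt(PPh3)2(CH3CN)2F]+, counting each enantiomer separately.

A trigonal bipyramid has two axial and three equatorial sites, which are chemically inequivalent.
Systematic enumeration (placing each ligand type in turn and discarding arrangements equivalent by rotation or reflection) gives 5 geometric isomers.
One of these lacks any improper symmetry element and so occurs as an enantiomeric pair, giving 5 + 1 = 6 stereoisomers in total.

6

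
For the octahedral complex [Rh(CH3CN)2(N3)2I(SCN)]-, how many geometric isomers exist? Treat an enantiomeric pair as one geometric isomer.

6

An octahedron has six vertices in three trans pairs; every non-trans pair is cis.
Systematic placement gives 6 geometric isomers: CH3CN trans, N3 cis; CH3CN trans, N3 trans; CH3CN cis, N3 cis (3 arrangements, 2 chiral); CH3CN cis, N3 trans.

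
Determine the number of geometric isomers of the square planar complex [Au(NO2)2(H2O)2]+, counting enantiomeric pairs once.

There are 2 geometric isomers: NO2 cis; NO2 trans.

2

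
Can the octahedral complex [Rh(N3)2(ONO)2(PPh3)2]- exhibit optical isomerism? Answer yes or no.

The six octahedral sites form three mutually perpendicular trans pairs.
Working through the distinct placements yields 5 geometric isomers: N3 trans, ONO trans, PPh3 trans; N3 trans, ONO cis, PPh3 cis; N3 cis, ONO cis, PPh3 trans; N3 cis, ONO cis, PPh3 cis (chiral); N3 cis, ONO trans, PPh3 cis.
One of these lacks any improper symmetry element and so occurs as an enantiomeric pair, giving 5 + 1 = 6 stereoisomers in total.

yes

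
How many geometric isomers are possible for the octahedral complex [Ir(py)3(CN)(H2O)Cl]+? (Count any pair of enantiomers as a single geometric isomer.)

In an octahedral complex each vertex has one trans partner and four cis neighbours.
There are 4 geometric isomers: py mer (3 arrangements); py fac (chiral).

4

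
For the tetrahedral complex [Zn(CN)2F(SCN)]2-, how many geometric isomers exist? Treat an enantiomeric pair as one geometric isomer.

All four vertices of a tetrahedron are equivalent and mutually adjacent, so cis/trans isomerism cannot arise.
Only one geometric arrangement is possible.

1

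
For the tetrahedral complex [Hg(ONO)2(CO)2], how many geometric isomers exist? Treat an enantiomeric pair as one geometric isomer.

Only one geometric arrangement is possible.

1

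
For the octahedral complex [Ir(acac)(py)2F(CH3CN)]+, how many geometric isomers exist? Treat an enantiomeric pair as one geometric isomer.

4

The six octahedral sites form three mutually perpendicular trans pairs.
Each acac is bidentate and must span two cis positions.
Systematic placement gives 4 geometric isomers: py cis (3 arrangements, 2 chiral); py trans.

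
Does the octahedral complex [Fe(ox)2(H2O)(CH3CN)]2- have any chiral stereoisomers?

yes

The six octahedral sites form three mutually perpendicular trans pairs.
Each ox is bidentate and must span two cis positions.
Systematic placement gives 2 geometric isomers: H2O and CH3CN mutually trans; H2O and CH3CN mutually cis (chiral).
One of these lacks any improper symmetry element and so occurs as an enantiomeric pair, giving 2 + 1 = 3 stereoisomers in total.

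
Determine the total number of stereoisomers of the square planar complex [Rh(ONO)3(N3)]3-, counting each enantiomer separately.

A square has two trans pairs of vertices; adjacent vertices are cis.
Only one geometric arrangement is possible.

1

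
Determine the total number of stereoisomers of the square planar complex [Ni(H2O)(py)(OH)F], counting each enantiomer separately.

3

In a square planar complex each vertex has one trans partner and two cis neighbours.
Systematic placement gives 3 geometric isomers: (F/OH trans, H2O/py trans); (F/py trans, H2O/OH trans); (F/H2O trans, OH/py trans).
Each arrangement has an internal mirror plane or centre of symmetry, so none is chiral.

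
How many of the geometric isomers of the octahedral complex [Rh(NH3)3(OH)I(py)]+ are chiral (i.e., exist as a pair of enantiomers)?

Working through the distinct placements yields 4 geometric isomers: NH3 mer (3 arrangements); NH3 fac (chiral).
One of these lacks any improper symmetry element and so occurs as an enantiomeric pair, giving 4 + 1 = 5 stereoisomers in total.

1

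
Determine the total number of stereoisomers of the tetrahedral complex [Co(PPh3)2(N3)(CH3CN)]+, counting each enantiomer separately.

In a tetrahedral complex all four positions are equivalent and every pair of ligands is adjacent — there is no cis/trans distinction.
Only one geometric arrangement is possible.

1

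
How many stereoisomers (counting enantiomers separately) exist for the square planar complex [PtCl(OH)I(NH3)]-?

In a square planar complex each vertex has one trans partner and two cis neighbours.
Working through the distinct placements yields 3 geometric isomers: (Cl/NH3 trans, I/OH trans); (Cl/OH trans, I/NH3 trans); (Cl/I trans, NH3/OH trans).
Each arrangement has an internal mirror plane or centre of symmetry, so none is chiral.

3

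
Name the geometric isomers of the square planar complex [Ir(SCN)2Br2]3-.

cis and trans

A square has two trans pairs of vertices; adjacent vertices are cis.
Working through the distinct placements yields 2 geometric isomers: SCN cis; SCN trans.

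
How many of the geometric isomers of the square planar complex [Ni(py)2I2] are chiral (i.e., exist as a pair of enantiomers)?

Systematic placement gives 2 geometric isomers: py cis; py trans.
Each arrangement has an internal mirror plane or centre of symmetry, so none is chiral.

0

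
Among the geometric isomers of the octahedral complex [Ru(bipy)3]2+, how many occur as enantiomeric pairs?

1

The six octahedral sites form three mutually perpendicular trans pairs.
Each bipy is bidentate and must span two cis positions.
Only one geometric arrangement is possible; it has no improper symmetry element, so it exists as a pair of enantiomers (2 stereoisomers).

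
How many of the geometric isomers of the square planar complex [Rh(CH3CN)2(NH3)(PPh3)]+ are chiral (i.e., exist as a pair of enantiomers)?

In a square planar complex each vertex has one trans partner and two cis neighbours.
There are 2 geometric isomers: CH3CN cis; CH3CN trans.
Each arrangement has an internal mirror plane or centre of symmetry, so none is chiral.

0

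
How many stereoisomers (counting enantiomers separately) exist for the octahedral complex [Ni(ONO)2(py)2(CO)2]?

6

The six octahedral sites form three mutually perpendicular trans pairs.
Systematic placement gives 5 geometric isomers: ONO trans, py trans, CO trans; ONO cis, py cis, CO trans; ONO cis, py trans, CO cis; ONO cis, py cis, CO cis (chiral); ONO trans, py cis, CO cis.
One of these lacks any improper symmetry element and so occurs as an enantiomeric pair, giving 5 + 1 = 6 stereoisomers in total.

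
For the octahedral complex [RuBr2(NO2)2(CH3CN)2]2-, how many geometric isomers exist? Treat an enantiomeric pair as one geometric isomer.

The distinct arrangements are (5 in all): Br trans, NO2 trans, CH3CN trans; Br trans, NO2 cis, CH3CN cis; Br cis, NO2 trans, CH3CN cis; Br cis, NO2 cis, CH3CN cis (chiral); Br cis, NO2 cis, CH3CN trans.

5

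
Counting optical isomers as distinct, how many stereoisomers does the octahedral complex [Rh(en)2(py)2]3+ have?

Each en is bidentate and must span two cis positions.
Systematic placement gives 2 geometric isomers: py trans; py cis (chiral).
One of these lacks any improper symmetry element and so occurs as an enantiomeric pair, giving 2 + 1 = 3 stereoisomers in total.

3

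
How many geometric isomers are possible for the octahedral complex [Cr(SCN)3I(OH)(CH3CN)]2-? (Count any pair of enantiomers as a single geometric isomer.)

In an octahedral complex each vertex has one trans partner and four cis neighbours.
The distinct arrangements are (4 in all): SCN mer (3 arrangements); SCN fac (chiral).

4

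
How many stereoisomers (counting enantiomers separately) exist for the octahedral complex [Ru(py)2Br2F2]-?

6

Systematic placement gives 5 geometric isomers: py trans, Br trans, F trans; py cis, Br trans, F cis; py trans, Br cis, F cis; py cis, Br cis, F cis (chiral); py cis, Br cis, F trans.
One of these lacks any improper symmetry element and so occurs as an enantiomeric pair, giving 5 + 1 = 6 stereoisomers in total.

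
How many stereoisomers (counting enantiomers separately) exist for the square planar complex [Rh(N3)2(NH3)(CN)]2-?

2

In a square planar complex each vertex has one trans partner and two cis neighbours.
Systematic placement gives 2 geometric isomers: N3 cis; N3 trans.
Each arrangement has an internal mirror plane or centre of symmetry, so none is chiral.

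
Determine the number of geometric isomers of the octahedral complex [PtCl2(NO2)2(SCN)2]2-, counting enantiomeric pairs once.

An octahedron has six vertices in three trans pairs; every non-trans pair is cis.
There are 5 geometric isomers: Cl trans, NO2 trans, SCN trans; Cl trans, NO2 cis, SCN cis; Cl cis, NO2 cis, SCN trans; Cl cis, NO2 cis, SCN cis (chiral); Cl cis, NO2 trans, SCN cis.

5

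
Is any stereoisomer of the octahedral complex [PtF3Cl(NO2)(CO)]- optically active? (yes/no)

yes

Systematic placement gives 4 geometric isomers: F mer (3 arrangements); F fac (chiral).
One of these lacks any improper symmetry element and so occurs as an enantiomeric pair, giving 4 + 1 = 5 stereoisomers in total.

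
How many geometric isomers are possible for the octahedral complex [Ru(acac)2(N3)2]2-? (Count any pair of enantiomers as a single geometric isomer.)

The six octahedral sites form three mutually perpendicular trans pairs.
Each acac is bidentate and must span two cis positions.
There are 2 geometric isomers: N3 trans; N3 cis (chiral).

2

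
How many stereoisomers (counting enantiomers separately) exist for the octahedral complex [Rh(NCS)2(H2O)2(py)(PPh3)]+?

The six octahedral sites form three mutually perpendicular trans pairs.
The distinct arrangements are (6 in all): NCS trans, H2O trans; NCS cis, H2O trans; NCS cis, H2O cis (3 arrangements, 2 chiral); NCS trans, H2O cis.
Of these, 2 lack any improper symmetry element and so occur as enantiomeric pairs, giving 6 + 2 = 8 stereoisomers in total.

8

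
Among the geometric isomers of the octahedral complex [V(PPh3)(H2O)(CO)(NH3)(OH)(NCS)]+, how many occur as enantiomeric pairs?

15

An octahedron has six vertices in three trans pairs; every non-trans pair is cis.
Exhaustive case analysis gives 15 geometric isomers.
Of these, 15 lack any improper symmetry element and so occur as enantiomeric pairs, giving 15 + 15 = 30 stereoisomers in total.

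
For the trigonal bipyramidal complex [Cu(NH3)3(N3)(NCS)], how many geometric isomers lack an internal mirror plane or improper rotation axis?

In a trigonal bipyramid the two axial positions differ from the three equatorial ones.
Working through the distinct placements yields 4 geometric isomers: N3 axial, NCS axial; N3 axial, NCS equatorial; N3 equatorial, NCS axial; N3 equatorial, NCS equatorial.
Each arrangement has an internal mirror plane or centre of symmetry, so none is chiral.

0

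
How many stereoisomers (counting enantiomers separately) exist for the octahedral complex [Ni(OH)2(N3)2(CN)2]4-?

6

There are 5 geometric isomers: OH trans, N3 trans, CN trans; OH cis, N3 cis, CN trans; OH trans, N3 cis, CN cis; OH cis, N3 cis, CN cis (chiral); OH cis, N3 trans, CN cis.
One of these lacks any improper symmetry element and so occurs as an enantiomeric pair, giving 5 + 1 = 6 stereoisomers in total.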